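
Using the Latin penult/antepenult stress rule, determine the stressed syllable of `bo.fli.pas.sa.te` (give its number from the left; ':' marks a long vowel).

3

Classical Latin: stress the penult if heavy (long vowel or closed), else the antepenult.
Weights: 3 pas H, 4 sa L, 5 te L.
The penult (syllable 4, sa) is light, so stress falls on the antepenult (syllable 3, pas).
Stress on syllable 3: bo.fli.ˈpas.sa.te.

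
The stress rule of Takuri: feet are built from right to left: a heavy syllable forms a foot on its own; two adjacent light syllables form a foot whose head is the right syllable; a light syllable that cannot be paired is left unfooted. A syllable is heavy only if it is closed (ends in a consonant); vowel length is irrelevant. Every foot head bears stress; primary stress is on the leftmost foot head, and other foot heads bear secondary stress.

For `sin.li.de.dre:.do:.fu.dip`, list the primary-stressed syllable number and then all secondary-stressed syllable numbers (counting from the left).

primary 1, secondary 4, 6, 7

Weights: 1 sin H, 2 li L, 3 de L, 4 dre: L, 5 do: L, 6 fu L, 7 dip H.
Parse right to left (heavy = foot alone; LL = one foot; stranded L unfooted): (ˈsin) li (de.ˈdre:) (do:.ˈfu) (ˈdip).
Foot heads: 1, 4, 6, 7.
Primary stress on the leftmost head = syllable 1.
Secondary stress on 4, 6, 7: ˈsin.li.de.ˌdre:.do:.ˌfu.ˌdip.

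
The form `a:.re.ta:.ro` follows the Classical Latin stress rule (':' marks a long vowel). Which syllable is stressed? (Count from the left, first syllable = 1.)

Classical Latin: stress the penult if heavy (long vowel or closed), else the antepenult.
Weights: 2 re L, 3 ta: H, 4 ro L.
The penult (syllable 3, ta:) is heavy, so it takes stress.
Stress on syllable 3: a:.re.ˈta:.ro.

3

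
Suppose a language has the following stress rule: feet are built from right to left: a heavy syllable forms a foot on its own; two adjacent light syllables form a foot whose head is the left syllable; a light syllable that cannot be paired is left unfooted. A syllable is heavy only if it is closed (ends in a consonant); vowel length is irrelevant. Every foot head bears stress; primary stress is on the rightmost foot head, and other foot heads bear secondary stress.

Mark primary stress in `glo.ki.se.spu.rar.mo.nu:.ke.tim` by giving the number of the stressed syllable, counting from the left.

9

Weights: 1 glo L, 2 ki L, 3 se L, 4 spu L, 5 rar H, 6 mo L, 7 nu: L, 8 ke L, 9 tim H.
Parse right to left (heavy = foot alone; LL = one foot; stranded L unfooted): (ˈglo.ki) (ˈse.spu) (ˈrar) mo (ˈnu:.ke) (ˈtim).
Foot heads: 1, 3, 5, 7, 9.
Primary stress on the rightmost head = syllable 9.
Primary stress: syllable 9 → glo.ki.se.spu.rar.mo.nu:.ke.ˈtim.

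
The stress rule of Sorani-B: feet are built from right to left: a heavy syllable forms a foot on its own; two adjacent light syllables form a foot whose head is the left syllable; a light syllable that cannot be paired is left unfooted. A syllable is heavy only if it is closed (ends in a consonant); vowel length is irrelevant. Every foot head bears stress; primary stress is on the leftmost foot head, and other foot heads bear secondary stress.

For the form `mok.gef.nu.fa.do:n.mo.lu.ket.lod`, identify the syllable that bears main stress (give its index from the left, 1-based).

Weights: 1 mok H, 2 gef H, 3 nu L, 4 fa L, 5 do:n H, 6 mo L, 7 lu L, 8 ket H, 9 lod H.
Parse right to left (heavy = foot alone; LL = one foot; stranded L unfooted): (ˈmok) (ˈgef) (ˈnu.fa) (ˈdo:n) (ˈmo.lu) (ˈket) (ˈlod).
Foot heads: 1, 2, 3, 5, 6, 8, 9.
Primary stress on the leftmost head = syllable 1.
Primary stress: syllable 1 → ˈmok.gef.nu.fa.do:n.mo.lu.ket.lod.

1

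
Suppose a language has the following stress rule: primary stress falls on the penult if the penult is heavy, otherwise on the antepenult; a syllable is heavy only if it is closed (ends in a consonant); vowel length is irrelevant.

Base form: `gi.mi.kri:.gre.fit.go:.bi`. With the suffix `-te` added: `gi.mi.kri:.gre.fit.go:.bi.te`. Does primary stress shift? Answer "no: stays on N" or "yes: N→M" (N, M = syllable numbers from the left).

Base `gi.mi.kri:.gre.fit.go:.bi` (7 syllables):
  Weights: 5 fit H, 6 go: L, 7 bi L.
  The penult (syllable 6, go:) is light, so stress falls on the antepenult (syllable 5, fit).
  → primary stress on syllable 5.
Suffixed `gi.mi.kri:.gre.fit.go:.bi.te` (8 syllables):
  Weights: 6 go: L, 7 bi L, 8 te L.
  The penult (syllable 7, bi) is light, so stress falls on the antepenult (syllable 6, go:).
  → primary stress on syllable 6.

yes: 5→6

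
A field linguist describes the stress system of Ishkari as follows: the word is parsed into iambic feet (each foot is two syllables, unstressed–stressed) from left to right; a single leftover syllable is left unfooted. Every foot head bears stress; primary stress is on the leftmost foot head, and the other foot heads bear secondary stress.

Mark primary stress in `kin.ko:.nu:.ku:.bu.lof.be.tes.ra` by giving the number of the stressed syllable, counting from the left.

Parse left to right into iambic (σˈσ) feet: (kin.ˈko:) (nu:.ˈku:) (bu.ˈlof) (be.ˈtes) ra. Syllable 9 is left unfooted.
Foot heads (stressed positions): 2, 4, 6, 8.
End Rule Leftmost: primary stress on the leftmost head = syllable 2.
Primary stress: syllable 2 → kin.ˈko:.nu:.ku:.bu.lof.be.tes.ra.

2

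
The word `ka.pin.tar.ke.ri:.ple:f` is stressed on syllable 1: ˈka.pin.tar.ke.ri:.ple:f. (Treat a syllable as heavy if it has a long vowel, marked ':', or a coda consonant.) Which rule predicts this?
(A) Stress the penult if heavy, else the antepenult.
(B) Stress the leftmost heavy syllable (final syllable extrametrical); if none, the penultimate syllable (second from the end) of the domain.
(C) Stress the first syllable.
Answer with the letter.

Rule A → syllable 5 (observed: 1).
Rule B → syllable 2 (observed: 1).
Rule C → syllable 1 ✓.

C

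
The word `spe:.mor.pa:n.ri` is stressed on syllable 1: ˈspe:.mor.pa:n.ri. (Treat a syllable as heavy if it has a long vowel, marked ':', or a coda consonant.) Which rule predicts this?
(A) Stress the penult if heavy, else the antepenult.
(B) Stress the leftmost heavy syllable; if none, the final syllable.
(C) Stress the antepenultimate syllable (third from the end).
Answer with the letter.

Rule A → syllable 3 (observed: 1).
Rule B → syllable 1 ✓.
Rule C → syllable 2 (observed: 1).

B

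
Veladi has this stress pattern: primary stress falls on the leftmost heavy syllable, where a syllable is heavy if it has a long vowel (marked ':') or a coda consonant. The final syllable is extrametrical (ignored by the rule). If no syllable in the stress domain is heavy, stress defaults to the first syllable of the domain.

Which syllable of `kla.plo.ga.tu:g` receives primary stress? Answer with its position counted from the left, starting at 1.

The final syllable (4, tu:g) is extrametrical; the stress domain is syllables 1–3.
Weights: 1 kla L, 2 plo L, 3 ga L.
No heavy syllable in the domain; default to the first syllable of the domain = syllable 1.
Primary stress: syllable 1 → ˈkla.plo.ga.tu:g.

1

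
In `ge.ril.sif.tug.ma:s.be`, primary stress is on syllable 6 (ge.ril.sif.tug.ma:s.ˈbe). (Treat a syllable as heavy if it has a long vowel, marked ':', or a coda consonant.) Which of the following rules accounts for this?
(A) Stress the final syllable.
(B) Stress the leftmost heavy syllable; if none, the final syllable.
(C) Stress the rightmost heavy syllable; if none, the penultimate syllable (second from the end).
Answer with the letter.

A

Rule A → syllable 6 ✓.
Rule B → syllable 2 (observed: 6).
Rule C → syllable 5 (observed: 6).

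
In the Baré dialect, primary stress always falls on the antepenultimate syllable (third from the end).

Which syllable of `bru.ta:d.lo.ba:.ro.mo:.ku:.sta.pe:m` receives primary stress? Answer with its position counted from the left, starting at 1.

7

The word has 9 syllables; the antepenultimate syllable (third from the end) is syllable 7 (ku:).
Primary stress: syllable 7 → bru.ta:d.lo.ba:.ro.mo:.ˈku:.sta.pe:m.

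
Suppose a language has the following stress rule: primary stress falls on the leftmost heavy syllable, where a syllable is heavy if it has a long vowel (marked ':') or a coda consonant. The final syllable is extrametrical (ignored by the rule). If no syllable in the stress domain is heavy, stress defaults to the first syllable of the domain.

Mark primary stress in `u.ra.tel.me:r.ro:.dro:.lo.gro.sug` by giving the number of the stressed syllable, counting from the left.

3

The final syllable (9, sug) is extrametrical; the stress domain is syllables 1–8.
Weights: 1 u L, 2 ra L, 3 tel H, 4 me:r H, 5 ro: H, 6 dro: H, 7 lo L, 8 gro L.
Heavy syllables in the domain: 3, 4, 5, 6. The leftmost is syllable 3 (tel).
Primary stress: syllable 3 → u.ra.ˈtel.me:r.ro:.dro:.lo.gro.sug.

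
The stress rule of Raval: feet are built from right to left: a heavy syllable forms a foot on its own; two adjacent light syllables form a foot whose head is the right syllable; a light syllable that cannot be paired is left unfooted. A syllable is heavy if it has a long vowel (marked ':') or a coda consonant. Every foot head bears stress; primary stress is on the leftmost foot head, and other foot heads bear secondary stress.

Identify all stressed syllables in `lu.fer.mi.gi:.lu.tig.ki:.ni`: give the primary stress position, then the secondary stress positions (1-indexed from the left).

Weights: 1 lu L, 2 fer H, 3 mi L, 4 gi: H, 5 lu L, 6 tig H, 7 ki: H, 8 ni L.
Parse right to left (heavy = foot alone; LL = one foot; stranded L unfooted): lu (ˈfer) mi (ˈgi:) lu (ˈtig) (ˈki:) ni.
Foot heads: 2, 4, 6, 7.
Primary stress on the leftmost head = syllable 2.
Secondary stress on 4, 6, 7: lu.ˈfer.mi.ˌgi:.lu.ˌtig.ˌki:.ni.

primary 2, secondary 4, 6, 7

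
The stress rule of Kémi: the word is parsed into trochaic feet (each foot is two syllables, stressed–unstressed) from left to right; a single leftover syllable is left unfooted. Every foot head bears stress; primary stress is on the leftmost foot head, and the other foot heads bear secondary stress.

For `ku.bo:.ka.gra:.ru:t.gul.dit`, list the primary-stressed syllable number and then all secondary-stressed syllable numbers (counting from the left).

Parse left to right into trochaic (ˈσσ) feet: (ˈku.bo:) (ˈka.gra:) (ˈru:t.gul) dit. Syllable 7 is left unfooted.
Foot heads (stressed positions): 1, 3, 5.
End Rule Leftmost: primary stress on the leftmost head = syllable 1.
Secondary stress on 3, 5: ˈku.bo:.ˌka.gra:.ˌru:t.gul.dit.

primary 1, secondary 3, 5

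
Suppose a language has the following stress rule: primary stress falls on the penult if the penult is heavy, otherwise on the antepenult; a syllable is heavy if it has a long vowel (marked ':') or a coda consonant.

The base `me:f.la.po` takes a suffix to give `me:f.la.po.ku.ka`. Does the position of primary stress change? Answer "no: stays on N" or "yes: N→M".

yes: 1→3

Base `me:f.la.po` (3 syllables):
  Weights: 1 me:f H, 2 la L, 3 po L.
  The penult (syllable 2, la) is light, so stress falls on the antepenult (syllable 1, me:f).
  → primary stress on syllable 1.
Suffixed `me:f.la.po.ku.ka` (5 syllables):
  Weights: 3 po L, 4 ku L, 5 ka L.
  The penult (syllable 4, ku) is light, so stress falls on the antepenult (syllable 3, po).
  → primary stress on syllable 3.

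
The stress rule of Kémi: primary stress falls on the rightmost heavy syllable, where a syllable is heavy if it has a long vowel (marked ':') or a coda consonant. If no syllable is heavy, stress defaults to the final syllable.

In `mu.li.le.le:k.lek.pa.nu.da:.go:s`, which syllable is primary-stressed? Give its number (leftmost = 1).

Weights: 1 mu L, 2 li L, 3 le L, 4 le:k H, 5 lek H, 6 pa L, 7 nu L, 8 da: H, 9 go:s H.
Heavy syllables in the domain: 4, 5, 8, 9. The rightmost is syllable 9 (go:s).
Primary stress: syllable 9 → mu.li.le.le:k.lek.pa.nu.da:.ˈgo:s.

9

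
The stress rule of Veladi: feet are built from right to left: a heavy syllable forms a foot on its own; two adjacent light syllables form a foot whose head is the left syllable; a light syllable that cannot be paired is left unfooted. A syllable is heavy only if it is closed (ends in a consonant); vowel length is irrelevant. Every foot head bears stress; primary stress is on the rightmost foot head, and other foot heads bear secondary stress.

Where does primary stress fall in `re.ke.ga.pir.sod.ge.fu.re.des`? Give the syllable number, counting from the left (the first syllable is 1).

Weights: 1 re L, 2 ke L, 3 ga L, 4 pir H, 5 sod H, 6 ge L, 7 fu L, 8 re L, 9 des H.
Parse right to left (heavy = foot alone; LL = one foot; stranded L unfooted): re (ˈke.ga) (ˈpir) (ˈsod) ge (ˈfu.re) (ˈdes).
Foot heads: 2, 4, 5, 7, 9.
Primary stress on the rightmost head = syllable 9.
Primary stress: syllable 9 → re.ke.ga.pir.sod.ge.fu.re.ˈdes.

9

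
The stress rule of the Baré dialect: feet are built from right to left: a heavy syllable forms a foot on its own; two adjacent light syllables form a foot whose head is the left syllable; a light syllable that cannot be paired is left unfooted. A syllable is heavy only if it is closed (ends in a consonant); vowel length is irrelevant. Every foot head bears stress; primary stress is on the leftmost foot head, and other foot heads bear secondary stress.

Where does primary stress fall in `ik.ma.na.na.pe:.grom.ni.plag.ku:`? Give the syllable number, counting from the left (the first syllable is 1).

Weights: 1 ik H, 2 ma L, 3 na L, 4 na L, 5 pe: L, 6 grom H, 7 ni L, 8 plag H, 9 ku: L.
Parse right to left (heavy = foot alone; LL = one foot; stranded L unfooted): (ˈik) (ˈma.na) (ˈna.pe:) (ˈgrom) ni (ˈplag) ku:.
Foot heads: 1, 2, 4, 6, 8.
Primary stress on the leftmost head = syllable 1.
Primary stress: syllable 1 → ˈik.ma.na.na.pe:.grom.ni.plag.ku:.

1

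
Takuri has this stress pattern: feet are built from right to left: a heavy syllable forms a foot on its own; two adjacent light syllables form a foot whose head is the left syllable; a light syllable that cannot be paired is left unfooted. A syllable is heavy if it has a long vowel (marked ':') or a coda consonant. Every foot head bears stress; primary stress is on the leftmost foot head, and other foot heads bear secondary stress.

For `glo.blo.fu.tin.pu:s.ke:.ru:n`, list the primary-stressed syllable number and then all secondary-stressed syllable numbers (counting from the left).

Weights: 1 glo L, 2 blo L, 3 fu L, 4 tin H, 5 pu:s H, 6 ke: H, 7 ru:n H.
Parse right to left (heavy = foot alone; LL = one foot; stranded L unfooted): glo (ˈblo.fu) (ˈtin) (ˈpu:s) (ˈke:) (ˈru:n).
Foot heads: 2, 4, 5, 6, 7.
Primary stress on the leftmost head = syllable 2.
Secondary stress on 4, 5, 6, 7: glo.ˈblo.fu.ˌtin.ˌpu:s.ˌke:.ˌru:n.

primary 2, secondary 4, 5, 6, 7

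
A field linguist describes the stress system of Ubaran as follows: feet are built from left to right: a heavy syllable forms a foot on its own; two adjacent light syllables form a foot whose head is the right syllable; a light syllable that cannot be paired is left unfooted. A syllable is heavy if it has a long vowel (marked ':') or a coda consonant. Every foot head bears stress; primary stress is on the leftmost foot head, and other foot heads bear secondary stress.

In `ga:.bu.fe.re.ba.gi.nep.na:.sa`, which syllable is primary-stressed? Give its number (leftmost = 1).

1

Weights: 1 ga: H, 2 bu L, 3 fe L, 4 re L, 5 ba L, 6 gi L, 7 nep H, 8 na: H, 9 sa L.
Parse left to right (heavy = foot alone; LL = one foot; stranded L unfooted): (ˈga:) (bu.ˈfe) (re.ˈba) gi (ˈnep) (ˈna:) sa.
Foot heads: 1, 3, 5, 7, 8.
Primary stress on the leftmost head = syllable 1.
Primary stress: syllable 1 → ˈga:.bu.fe.re.ba.gi.nep.na:.sa.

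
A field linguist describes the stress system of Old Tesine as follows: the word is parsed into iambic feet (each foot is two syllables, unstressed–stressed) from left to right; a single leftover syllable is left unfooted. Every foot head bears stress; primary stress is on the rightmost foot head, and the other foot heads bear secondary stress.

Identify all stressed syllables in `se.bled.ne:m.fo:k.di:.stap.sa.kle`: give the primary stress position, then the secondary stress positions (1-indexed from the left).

primary 8, secondary 2, 4, 6

Parse left to right into iambic (σˈσ) feet: (se.ˈbled) (ne:m.ˈfo:k) (di:.ˈstap) (sa.ˈkle).
Foot heads (stressed positions): 2, 4, 6, 8.
End Rule Rightmost: primary stress on the rightmost head = syllable 8.
Secondary stress on 2, 4, 6: se.ˌbled.ne:m.ˌfo:k.di:.ˌstap.sa.ˈkle.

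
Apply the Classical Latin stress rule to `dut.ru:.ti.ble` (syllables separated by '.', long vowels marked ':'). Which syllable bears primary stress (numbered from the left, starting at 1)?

2

Classical Latin: stress the penult if heavy (long vowel or closed), else the antepenult.
Weights: 2 ru: H, 3 ti L, 4 ble L.
The penult (syllable 3, ti) is light, so stress falls on the antepenult (syllable 2, ru:).
Stress on syllable 2: dut.ˈru:.ti.ble.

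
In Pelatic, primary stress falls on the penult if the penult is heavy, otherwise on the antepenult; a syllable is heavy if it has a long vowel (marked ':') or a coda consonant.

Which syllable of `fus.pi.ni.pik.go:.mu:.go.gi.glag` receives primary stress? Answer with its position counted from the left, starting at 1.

Weights: 7 go L, 8 gi L, 9 glag H.
The penult (syllable 8, gi) is light, so stress falls on the antepenult (syllable 7, go).
Primary stress: syllable 7 → fus.pi.ni.pik.go:.mu:.ˈgo.gi.glag.

7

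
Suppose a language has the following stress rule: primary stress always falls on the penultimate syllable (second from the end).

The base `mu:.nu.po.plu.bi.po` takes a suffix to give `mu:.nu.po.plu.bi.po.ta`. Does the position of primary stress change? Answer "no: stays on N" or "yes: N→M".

Base `mu:.nu.po.plu.bi.po` (6 syllables):
  The word has 6 syllables; the penultimate syllable (second from the end) is syllable 5 (bi).
  → primary stress on syllable 5.
Suffixed `mu:.nu.po.plu.bi.po.ta` (7 syllables):
  The word has 7 syllables; the penultimate syllable (second from the end) is syllable 6 (po).
  → primary stress on syllable 6.

yes: 5→6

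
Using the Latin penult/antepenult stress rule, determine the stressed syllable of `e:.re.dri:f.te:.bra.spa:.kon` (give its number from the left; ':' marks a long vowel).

6

Classical Latin: stress the penult if heavy (long vowel or closed), else the antepenult.
Weights: 5 bra L, 6 spa: H, 7 kon H.
The penult (syllable 6, spa:) is heavy, so it takes stress.
Stress on syllable 6: e:.re.dri:f.te:.bra.ˈspa:.kon.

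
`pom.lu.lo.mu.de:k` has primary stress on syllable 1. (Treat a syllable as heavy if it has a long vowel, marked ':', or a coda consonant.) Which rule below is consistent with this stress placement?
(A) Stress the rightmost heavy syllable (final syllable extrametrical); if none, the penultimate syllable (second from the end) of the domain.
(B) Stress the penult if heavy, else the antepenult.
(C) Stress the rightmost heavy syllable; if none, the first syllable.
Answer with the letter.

A

Rule A → syllable 1 ✓.
Rule B → syllable 3 (observed: 1).
Rule C → syllable 5 (observed: 1).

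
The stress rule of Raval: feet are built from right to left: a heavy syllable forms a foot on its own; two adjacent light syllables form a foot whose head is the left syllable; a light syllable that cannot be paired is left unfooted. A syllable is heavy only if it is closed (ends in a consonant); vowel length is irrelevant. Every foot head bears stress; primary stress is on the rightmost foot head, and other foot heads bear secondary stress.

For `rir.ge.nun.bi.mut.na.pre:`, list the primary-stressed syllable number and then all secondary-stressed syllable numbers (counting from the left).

Weights: 1 rir H, 2 ge L, 3 nun H, 4 bi L, 5 mut H, 6 na L, 7 pre: L.
Parse right to left (heavy = foot alone; LL = one foot; stranded L unfooted): (ˈrir) ge (ˈnun) bi (ˈmut) (ˈna.pre:).
Foot heads: 1, 3, 5, 6.
Primary stress on the rightmost head = syllable 6.
Secondary stress on 1, 3, 5: ˌrir.ge.ˌnun.bi.ˌmut.ˈna.pre:.

primary 6, secondary 1, 3, 5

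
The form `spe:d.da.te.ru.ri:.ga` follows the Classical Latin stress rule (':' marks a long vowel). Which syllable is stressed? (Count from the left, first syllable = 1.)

Classical Latin: stress the penult if heavy (long vowel or closed), else the antepenult.
Weights: 4 ru L, 5 ri: H, 6 ga L.
The penult (syllable 5, ri:) is heavy, so it takes stress.
Stress on syllable 5: spe:d.da.te.ru.ˈri:.ga.

5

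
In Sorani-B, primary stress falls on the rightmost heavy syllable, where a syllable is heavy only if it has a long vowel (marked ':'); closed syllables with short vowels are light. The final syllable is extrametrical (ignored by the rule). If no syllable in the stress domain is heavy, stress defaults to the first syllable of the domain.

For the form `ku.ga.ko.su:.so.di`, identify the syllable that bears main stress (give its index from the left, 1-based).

The final syllable (6, di) is extrametrical; the stress domain is syllables 1–5.
Weights: 1 ku L, 2 ga L, 3 ko L, 4 su: H, 5 so L.
Heavy syllables in the domain: 4. The rightmost is syllable 4 (su:).
Primary stress: syllable 4 → ku.ga.ko.ˈsu:.so.di.

4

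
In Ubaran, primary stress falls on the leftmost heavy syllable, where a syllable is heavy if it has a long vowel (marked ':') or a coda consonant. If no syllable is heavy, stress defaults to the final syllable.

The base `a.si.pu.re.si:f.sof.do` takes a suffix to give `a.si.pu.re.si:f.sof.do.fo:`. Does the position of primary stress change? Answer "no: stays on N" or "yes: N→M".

no: stays on 5

Base `a.si.pu.re.si:f.sof.do` (7 syllables):
  Weights: 1 a L, 2 si L, 3 pu L, 4 re L, 5 si:f H, 6 sof H, 7 do L.
  Heavy syllables in the domain: 5, 6. The leftmost is syllable 5 (si:f).
  → primary stress on syllable 5.
Suffixed `a.si.pu.re.si:f.sof.do.fo:` (8 syllables):
  Weights: 1 a L, 2 si L, 3 pu L, 4 re L, 5 si:f H, 6 sof H, 7 do L, 8 fo: H.
  Heavy syllables in the domain: 5, 6, 8. The leftmost is syllable 5 (si:f).
  → primary stress on syllable 5.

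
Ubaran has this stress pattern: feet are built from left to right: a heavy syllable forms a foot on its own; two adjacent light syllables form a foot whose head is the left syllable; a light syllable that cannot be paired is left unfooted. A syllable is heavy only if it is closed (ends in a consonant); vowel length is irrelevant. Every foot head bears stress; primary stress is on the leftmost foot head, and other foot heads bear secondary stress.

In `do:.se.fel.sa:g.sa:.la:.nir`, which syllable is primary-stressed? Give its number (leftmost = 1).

Weights: 1 do: L, 2 se L, 3 fel H, 4 sa:g H, 5 sa: L, 6 la: L, 7 nir H.
Parse left to right (heavy = foot alone; LL = one foot; stranded L unfooted): (ˈdo:.se) (ˈfel) (ˈsa:g) (ˈsa:.la:) (ˈnir).
Foot heads: 1, 3, 4, 5, 7.
Primary stress on the leftmost head = syllable 1.
Primary stress: syllable 1 → ˈdo:.se.fel.sa:g.sa:.la:.nir.

1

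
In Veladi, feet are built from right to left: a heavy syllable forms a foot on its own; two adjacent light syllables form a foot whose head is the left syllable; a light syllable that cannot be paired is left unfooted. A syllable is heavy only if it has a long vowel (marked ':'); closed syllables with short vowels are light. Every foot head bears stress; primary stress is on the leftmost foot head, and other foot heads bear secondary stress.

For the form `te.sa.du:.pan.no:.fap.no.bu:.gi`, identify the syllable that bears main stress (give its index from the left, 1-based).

Weights: 1 te L, 2 sa L, 3 du: H, 4 pan L, 5 no: H, 6 fap L, 7 no L, 8 bu: H, 9 gi L.
Parse right to left (heavy = foot alone; LL = one foot; stranded L unfooted): (ˈte.sa) (ˈdu:) pan (ˈno:) (ˈfap.no) (ˈbu:) gi.
Foot heads: 1, 3, 5, 6, 8.
Primary stress on the leftmost head = syllable 1.
Primary stress: syllable 1 → ˈte.sa.du:.pan.no:.fap.no.bu:.gi.

1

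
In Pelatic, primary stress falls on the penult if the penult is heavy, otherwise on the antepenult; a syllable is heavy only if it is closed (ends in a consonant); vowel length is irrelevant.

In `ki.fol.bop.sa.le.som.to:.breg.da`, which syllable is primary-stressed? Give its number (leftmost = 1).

Weights: 7 to: L, 8 breg H, 9 da L.
The penult (syllable 8, breg) is heavy, so it takes stress.
Primary stress: syllable 8 → ki.fol.bop.sa.le.som.to:.ˈbreg.da.

8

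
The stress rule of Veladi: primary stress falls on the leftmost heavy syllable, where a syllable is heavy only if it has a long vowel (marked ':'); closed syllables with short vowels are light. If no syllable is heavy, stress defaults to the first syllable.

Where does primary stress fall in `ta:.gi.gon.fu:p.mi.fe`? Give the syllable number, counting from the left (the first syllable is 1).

1

Weights: 1 ta: H, 2 gi L, 3 gon L, 4 fu:p H, 5 mi L, 6 fe L.
Heavy syllables in the domain: 1, 4. The leftmost is syllable 1 (ta:).
Primary stress: syllable 1 → ˈta:.gi.gon.fu:p.mi.fe.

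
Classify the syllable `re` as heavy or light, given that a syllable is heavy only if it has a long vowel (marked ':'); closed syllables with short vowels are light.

`re`: short vowel, open (no coda). Short vowel → light.

light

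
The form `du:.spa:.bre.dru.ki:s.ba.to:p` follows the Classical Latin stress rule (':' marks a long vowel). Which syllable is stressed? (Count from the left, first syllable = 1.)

Classical Latin: stress the penult if heavy (long vowel or closed), else the antepenult.
Weights: 5 ki:s H, 6 ba L, 7 to:p H.
The penult (syllable 6, ba) is light, so stress falls on the antepenult (syllable 5, ki:s).
Stress on syllable 5: du:.spa:.bre.dru.ˈki:s.ba.to:p.

5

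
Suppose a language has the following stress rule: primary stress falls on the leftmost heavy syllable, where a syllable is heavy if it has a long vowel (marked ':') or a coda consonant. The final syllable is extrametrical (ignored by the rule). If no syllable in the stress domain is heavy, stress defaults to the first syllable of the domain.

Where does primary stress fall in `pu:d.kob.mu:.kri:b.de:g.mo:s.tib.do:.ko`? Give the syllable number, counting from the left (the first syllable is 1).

The final syllable (9, ko) is extrametrical; the stress domain is syllables 1–8.
Weights: 1 pu:d H, 2 kob H, 3 mu: H, 4 kri:b H, 5 de:g H, 6 mo:s H, 7 tib H, 8 do: H.
Heavy syllables in the domain: 1, 2, 3, 4, 5, 6, 7, 8. The leftmost is syllable 1 (pu:d).
Primary stress: syllable 1 → ˈpu:d.kob.mu:.kri:b.de:g.mo:s.tib.do:.ko.

1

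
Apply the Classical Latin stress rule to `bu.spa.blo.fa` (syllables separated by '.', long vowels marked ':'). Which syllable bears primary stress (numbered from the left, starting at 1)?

Classical Latin: stress the penult if heavy (long vowel or closed), else the antepenult.
Weights: 2 spa L, 3 blo L, 4 fa L.
The penult (syllable 3, blo) is light, so stress falls on the antepenult (syllable 2, spa).
Stress on syllable 2: bu.ˈspa.blo.fa.

2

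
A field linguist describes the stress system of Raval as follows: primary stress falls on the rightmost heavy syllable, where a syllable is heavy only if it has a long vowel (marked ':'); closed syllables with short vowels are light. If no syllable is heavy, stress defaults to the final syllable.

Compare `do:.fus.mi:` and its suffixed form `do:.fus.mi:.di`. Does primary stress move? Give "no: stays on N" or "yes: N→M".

Base `do:.fus.mi:` (3 syllables):
  Weights: 1 do: H, 2 fus L, 3 mi: H.
  Heavy syllables in the domain: 1, 3. The rightmost is syllable 3 (mi:).
  → primary stress on syllable 3.
Suffixed `do:.fus.mi:.di` (4 syllables):
  Weights: 1 do: H, 2 fus L, 3 mi: H, 4 di L.
  Heavy syllables in the domain: 1, 3. The rightmost is syllable 3 (mi:).
  → primary stress on syllable 3.

no: stays on 3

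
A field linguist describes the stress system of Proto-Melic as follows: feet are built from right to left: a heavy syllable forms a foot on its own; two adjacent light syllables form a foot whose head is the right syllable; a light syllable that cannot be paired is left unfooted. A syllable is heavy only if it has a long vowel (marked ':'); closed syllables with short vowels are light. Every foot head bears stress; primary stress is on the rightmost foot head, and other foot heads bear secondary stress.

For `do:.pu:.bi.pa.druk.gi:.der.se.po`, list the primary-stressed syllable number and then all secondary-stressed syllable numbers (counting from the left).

Weights: 1 do: H, 2 pu: H, 3 bi L, 4 pa L, 5 druk L, 6 gi: H, 7 der L, 8 se L, 9 po L.
Parse right to left (heavy = foot alone; LL = one foot; stranded L unfooted): (ˈdo:) (ˈpu:) bi (pa.ˈdruk) (ˈgi:) der (se.ˈpo).
Foot heads: 1, 2, 5, 6, 9.
Primary stress on the rightmost head = syllable 9.
Secondary stress on 1, 2, 5, 6: ˌdo:.ˌpu:.bi.pa.ˌdruk.ˌgi:.der.se.ˈpo.

primary 9, secondary 1, 2, 5, 6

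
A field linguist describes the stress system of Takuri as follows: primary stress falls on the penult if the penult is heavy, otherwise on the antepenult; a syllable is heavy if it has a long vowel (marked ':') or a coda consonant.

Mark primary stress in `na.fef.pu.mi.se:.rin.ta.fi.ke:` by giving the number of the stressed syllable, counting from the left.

Weights: 7 ta L, 8 fi L, 9 ke: H.
The penult (syllable 8, fi) is light, so stress falls on the antepenult (syllable 7, ta).
Primary stress: syllable 7 → na.fef.pu.mi.se:.rin.ˈta.fi.ke:.

7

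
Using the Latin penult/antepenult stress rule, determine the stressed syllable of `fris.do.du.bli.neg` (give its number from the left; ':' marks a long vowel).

3

Classical Latin: stress the penult if heavy (long vowel or closed), else the antepenult.
Weights: 3 du L, 4 bli L, 5 neg H.
The penult (syllable 4, bli) is light, so stress falls on the antepenult (syllable 3, du).
Stress on syllable 3: fris.do.ˈdu.bli.neg.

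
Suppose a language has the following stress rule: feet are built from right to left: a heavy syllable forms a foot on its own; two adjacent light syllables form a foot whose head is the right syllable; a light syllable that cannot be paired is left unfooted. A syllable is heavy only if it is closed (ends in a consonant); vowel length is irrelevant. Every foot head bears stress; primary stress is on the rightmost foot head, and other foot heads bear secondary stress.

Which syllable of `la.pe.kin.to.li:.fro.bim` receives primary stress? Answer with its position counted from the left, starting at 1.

7

Weights: 1 la L, 2 pe L, 3 kin H, 4 to L, 5 li: L, 6 fro L, 7 bim H.
Parse right to left (heavy = foot alone; LL = one foot; stranded L unfooted): (la.ˈpe) (ˈkin) to (li:.ˈfro) (ˈbim).
Foot heads: 2, 3, 6, 7.
Primary stress on the rightmost head = syllable 7.
Primary stress: syllable 7 → la.pe.kin.to.li:.fro.ˈbim.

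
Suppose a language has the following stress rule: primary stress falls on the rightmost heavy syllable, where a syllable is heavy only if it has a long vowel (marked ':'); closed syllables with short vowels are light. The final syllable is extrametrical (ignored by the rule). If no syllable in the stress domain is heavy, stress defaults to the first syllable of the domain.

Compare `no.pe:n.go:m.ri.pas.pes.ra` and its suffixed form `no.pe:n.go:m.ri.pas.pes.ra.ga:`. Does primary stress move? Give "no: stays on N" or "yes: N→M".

Base `no.pe:n.go:m.ri.pas.pes.ra` (7 syllables):
  The final syllable (7, ra) is extrametrical; the stress domain is syllables 1–6.
  Weights: 1 no L, 2 pe:n H, 3 go:m H, 4 ri L, 5 pas L, 6 pes L.
  Heavy syllables in the domain: 2, 3. The rightmost is syllable 3 (go:m).
  → primary stress on syllable 3.
Suffixed `no.pe:n.go:m.ri.pas.pes.ra.ga:` (8 syllables):
  The final syllable (8, ga:) is extrametrical; the stress domain is syllables 1–7.
  Weights: 1 no L, 2 pe:n H, 3 go:m H, 4 ri L, 5 pas L, 6 pes L, 7 ra L.
  Heavy syllables in the domain: 2, 3. The rightmost is syllable 3 (go:m).
  → primary stress on syllable 3.

no: stays on 3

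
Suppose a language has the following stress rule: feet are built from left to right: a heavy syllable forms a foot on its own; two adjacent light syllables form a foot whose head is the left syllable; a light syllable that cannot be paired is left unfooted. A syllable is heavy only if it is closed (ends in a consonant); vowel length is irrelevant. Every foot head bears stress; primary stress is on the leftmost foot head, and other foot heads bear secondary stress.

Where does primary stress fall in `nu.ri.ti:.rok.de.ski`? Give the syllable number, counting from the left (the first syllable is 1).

Weights: 1 nu L, 2 ri L, 3 ti: L, 4 rok H, 5 de L, 6 ski L.
Parse left to right (heavy = foot alone; LL = one foot; stranded L unfooted): (ˈnu.ri) ti: (ˈrok) (ˈde.ski).
Foot heads: 1, 4, 5.
Primary stress on the leftmost head = syllable 1.
Primary stress: syllable 1 → ˈnu.ri.ti:.rok.de.ski.

1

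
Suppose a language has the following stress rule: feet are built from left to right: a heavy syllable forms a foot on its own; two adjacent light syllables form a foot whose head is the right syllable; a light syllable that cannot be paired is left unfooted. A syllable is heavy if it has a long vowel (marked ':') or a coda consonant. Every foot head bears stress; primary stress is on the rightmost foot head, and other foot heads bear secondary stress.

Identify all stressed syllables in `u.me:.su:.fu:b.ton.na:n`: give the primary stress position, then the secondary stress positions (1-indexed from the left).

primary 6, secondary 2, 3, 4, 5

Weights: 1 u L, 2 me: H, 3 su: H, 4 fu:b H, 5 ton H, 6 na:n H.
Parse left to right (heavy = foot alone; LL = one foot; stranded L unfooted): u (ˈme:) (ˈsu:) (ˈfu:b) (ˈton) (ˈna:n).
Foot heads: 2, 3, 4, 5, 6.
Primary stress on the rightmost head = syllable 6.
Secondary stress on 2, 3, 4, 5: u.ˌme:.ˌsu:.ˌfu:b.ˌton.ˈna:n.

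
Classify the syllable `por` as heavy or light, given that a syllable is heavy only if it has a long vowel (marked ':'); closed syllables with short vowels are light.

light

`por`: short vowel, closed (coda /r/). Short vowel → light.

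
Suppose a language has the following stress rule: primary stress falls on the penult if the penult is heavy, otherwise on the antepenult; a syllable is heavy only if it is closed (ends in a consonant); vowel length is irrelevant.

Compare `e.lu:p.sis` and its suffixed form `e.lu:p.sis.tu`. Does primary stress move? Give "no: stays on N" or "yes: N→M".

yes: 2→3

Base `e.lu:p.sis` (3 syllables):
  Weights: 1 e L, 2 lu:p H, 3 sis H.
  The penult (syllable 2, lu:p) is heavy, so it takes stress.
  → primary stress on syllable 2.
Suffixed `e.lu:p.sis.tu` (4 syllables):
  Weights: 2 lu:p H, 3 sis H, 4 tu L.
  The penult (syllable 3, sis) is heavy, so it takes stress.
  → primary stress on syllable 3.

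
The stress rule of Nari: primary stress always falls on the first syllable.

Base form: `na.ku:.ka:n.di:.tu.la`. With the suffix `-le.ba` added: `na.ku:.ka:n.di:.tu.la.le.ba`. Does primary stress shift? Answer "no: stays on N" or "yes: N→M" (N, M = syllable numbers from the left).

no: stays on 1

Base `na.ku:.ka:n.di:.tu.la` (6 syllables):
  The word has 6 syllables; the first syllable is syllable 1 (na).
  → primary stress on syllable 1.
Suffixed `na.ku:.ka:n.di:.tu.la.le.ba` (8 syllables):
  The word has 8 syllables; the first syllable is syllable 1 (na).
  → primary stress on syllable 1.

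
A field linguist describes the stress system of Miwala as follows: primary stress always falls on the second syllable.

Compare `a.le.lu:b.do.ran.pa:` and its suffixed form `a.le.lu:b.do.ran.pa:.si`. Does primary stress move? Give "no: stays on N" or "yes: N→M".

no: stays on 2

Base `a.le.lu:b.do.ran.pa:` (6 syllables):
  The word has 6 syllables; the second syllable is syllable 2 (le).
  → primary stress on syllable 2.
Suffixed `a.le.lu:b.do.ran.pa:.si` (7 syllables):
  The word has 7 syllables; the second syllable is syllable 2 (le).
  → primary stress on syllable 2.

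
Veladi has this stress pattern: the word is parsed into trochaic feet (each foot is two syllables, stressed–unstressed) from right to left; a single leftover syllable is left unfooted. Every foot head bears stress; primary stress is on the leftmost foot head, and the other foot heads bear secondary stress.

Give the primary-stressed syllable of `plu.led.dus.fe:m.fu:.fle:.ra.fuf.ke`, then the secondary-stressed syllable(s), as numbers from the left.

Parse right to left into trochaic (ˈσσ) feet: plu (ˈled.dus) (ˈfe:m.fu:) (ˈfle:.ra) (ˈfuf.ke). Syllable 1 is left unfooted.
Foot heads (stressed positions): 2, 4, 6, 8.
End Rule Leftmost: primary stress on the leftmost head = syllable 2.
Secondary stress on 4, 6, 8: plu.ˈled.dus.ˌfe:m.fu:.ˌfle:.ra.ˌfuf.ke.

primary 2, secondary 4, 6, 8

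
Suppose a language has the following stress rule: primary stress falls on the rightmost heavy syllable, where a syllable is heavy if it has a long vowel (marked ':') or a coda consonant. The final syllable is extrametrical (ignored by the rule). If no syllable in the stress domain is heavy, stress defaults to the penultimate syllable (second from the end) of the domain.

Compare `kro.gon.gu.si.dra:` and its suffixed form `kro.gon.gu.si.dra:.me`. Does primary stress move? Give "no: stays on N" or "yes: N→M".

Base `kro.gon.gu.si.dra:` (5 syllables):
  The final syllable (5, dra:) is extrametrical; the stress domain is syllables 1–4.
  Weights: 1 kro L, 2 gon H, 3 gu L, 4 si L.
  Heavy syllables in the domain: 2. The rightmost is syllable 2 (gon).
  → primary stress on syllable 2.
Suffixed `kro.gon.gu.si.dra:.me` (6 syllables):
  The final syllable (6, me) is extrametrical; the stress domain is syllables 1–5.
  Weights: 1 kro L, 2 gon H, 3 gu L, 4 si L, 5 dra: H.
  Heavy syllables in the domain: 2, 5. The rightmost is syllable 5 (dra:).
  → primary stress on syllable 5.

yes: 2→5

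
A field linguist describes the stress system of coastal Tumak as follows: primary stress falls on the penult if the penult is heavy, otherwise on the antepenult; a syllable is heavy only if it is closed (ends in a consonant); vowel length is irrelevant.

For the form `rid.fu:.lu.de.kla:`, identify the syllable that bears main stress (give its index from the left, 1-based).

3

Weights: 3 lu L, 4 de L, 5 kla: L.
The penult (syllable 4, de) is light, so stress falls on the antepenult (syllable 3, lu).
Primary stress: syllable 3 → rid.fu:.ˈlu.de.kla:.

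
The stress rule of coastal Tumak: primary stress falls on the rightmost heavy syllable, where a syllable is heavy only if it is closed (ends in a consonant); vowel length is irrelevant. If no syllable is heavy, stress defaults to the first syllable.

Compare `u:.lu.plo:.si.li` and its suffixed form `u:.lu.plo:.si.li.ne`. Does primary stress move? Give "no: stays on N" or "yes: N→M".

Base `u:.lu.plo:.si.li` (5 syllables):
  Weights: 1 u: L, 2 lu L, 3 plo: L, 4 si L, 5 li L.
  No heavy syllable in the domain; default to the first syllable = syllable 1.
  → primary stress on syllable 1.
Suffixed `u:.lu.plo:.si.li.ne` (6 syllables):
  Weights: 1 u: L, 2 lu L, 3 plo: L, 4 si L, 5 li L, 6 ne L.
  No heavy syllable in the domain; default to the first syllable = syllable 1.
  → primary stress on syllable 1.

no: stays on 1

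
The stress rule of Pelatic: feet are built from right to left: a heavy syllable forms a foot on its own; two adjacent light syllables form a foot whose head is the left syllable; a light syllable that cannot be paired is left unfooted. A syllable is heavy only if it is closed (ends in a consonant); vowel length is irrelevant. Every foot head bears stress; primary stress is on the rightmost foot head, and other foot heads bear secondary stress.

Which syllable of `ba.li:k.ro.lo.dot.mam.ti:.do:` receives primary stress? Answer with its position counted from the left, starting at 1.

Weights: 1 ba L, 2 li:k H, 3 ro L, 4 lo L, 5 dot H, 6 mam H, 7 ti: L, 8 do: L.
Parse right to left (heavy = foot alone; LL = one foot; stranded L unfooted): ba (ˈli:k) (ˈro.lo) (ˈdot) (ˈmam) (ˈti:.do:).
Foot heads: 2, 3, 5, 6, 7.
Primary stress on the rightmost head = syllable 7.
Primary stress: syllable 7 → ba.li:k.ro.lo.dot.mam.ˈti:.do:.

7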